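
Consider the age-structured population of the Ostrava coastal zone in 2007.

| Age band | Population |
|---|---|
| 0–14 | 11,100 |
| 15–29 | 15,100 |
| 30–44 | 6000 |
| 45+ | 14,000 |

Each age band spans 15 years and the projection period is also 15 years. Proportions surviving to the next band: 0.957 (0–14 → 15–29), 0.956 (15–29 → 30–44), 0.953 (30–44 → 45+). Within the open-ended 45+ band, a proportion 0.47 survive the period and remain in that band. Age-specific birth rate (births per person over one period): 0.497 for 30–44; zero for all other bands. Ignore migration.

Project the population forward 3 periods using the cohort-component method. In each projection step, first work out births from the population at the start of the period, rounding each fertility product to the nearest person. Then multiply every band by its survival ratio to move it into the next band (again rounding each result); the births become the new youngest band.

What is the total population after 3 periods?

Numbering the bands 1..4 from youngest to oldest:
After projecting period 1:
Births: 6000 × 0.497 = 2982
Band 2: 11100 × 0.957 = 10623
Band 3: 15100 × 0.956 = 14436
Band 4: 6000 × 0.953 + 14000 × 0.47 = 5718 + 6580 = 12298
Population now: 0–14=2982, 15–29=10623, 30–44=14436, 45+=12298
After projecting period 2:
Births: 14436 × 0.497 = 7175
Band 2: 2982 × 0.957 = 2854
Band 3: 10623 × 0.956 = 10156
Band 4: 14436 × 0.953 + 12298 × 0.47 = 13758 + 5780 = 19538
Population now: 0–14=7175, 15–29=2854, 30–44=10156, 45+=19538
After projecting period 3:
Births: 10156 × 0.497 = 5048
Band 2: 7175 × 0.957 = 6866
Band 3: 2854 × 0.956 = 2728
Band 4: 10156 × 0.953 + 19538 × 0.47 = 9679 + 9183 = 18862
Population now: 0–14=5048, 15–29=6866, 30–44=2728, 45+=18862
Total after period 3: 5048 + 6866 + 2728 + 18862 = 33504

33504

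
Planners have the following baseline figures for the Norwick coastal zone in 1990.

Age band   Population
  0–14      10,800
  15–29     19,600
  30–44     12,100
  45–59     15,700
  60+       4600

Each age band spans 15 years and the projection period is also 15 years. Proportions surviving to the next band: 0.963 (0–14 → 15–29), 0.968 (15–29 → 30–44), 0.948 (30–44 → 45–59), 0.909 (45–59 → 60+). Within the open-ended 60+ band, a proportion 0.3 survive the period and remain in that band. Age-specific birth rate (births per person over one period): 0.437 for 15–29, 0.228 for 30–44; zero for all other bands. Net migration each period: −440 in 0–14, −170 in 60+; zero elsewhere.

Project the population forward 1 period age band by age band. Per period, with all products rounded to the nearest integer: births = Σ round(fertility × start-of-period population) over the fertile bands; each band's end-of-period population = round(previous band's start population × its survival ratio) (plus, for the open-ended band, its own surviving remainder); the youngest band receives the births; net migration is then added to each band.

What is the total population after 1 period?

67209

Let band 1 be 0–14 through band 5 = 60+.
Period 1.
Births: 19600 × 0.437 = 8565 ; 12100 × 0.228 = 2759 → 11324
Band 2: 10800 × 0.963 = 10400
Band 3: 19600 × 0.968 = 18973
Band 4: 12100 × 0.948 = 11471
Band 5: 15700 × 0.909 + 4600 × 0.3 = 14271 + 1380 = 15651
Net migration: Band 1 − 440 → 10884; Band 5 − 170 → 15481
End of period: [10884, 10400, 18973, 11471, 15481]
Total after period 1: 10884 + 10400 + 18973 + 11471 + 15481 = 67209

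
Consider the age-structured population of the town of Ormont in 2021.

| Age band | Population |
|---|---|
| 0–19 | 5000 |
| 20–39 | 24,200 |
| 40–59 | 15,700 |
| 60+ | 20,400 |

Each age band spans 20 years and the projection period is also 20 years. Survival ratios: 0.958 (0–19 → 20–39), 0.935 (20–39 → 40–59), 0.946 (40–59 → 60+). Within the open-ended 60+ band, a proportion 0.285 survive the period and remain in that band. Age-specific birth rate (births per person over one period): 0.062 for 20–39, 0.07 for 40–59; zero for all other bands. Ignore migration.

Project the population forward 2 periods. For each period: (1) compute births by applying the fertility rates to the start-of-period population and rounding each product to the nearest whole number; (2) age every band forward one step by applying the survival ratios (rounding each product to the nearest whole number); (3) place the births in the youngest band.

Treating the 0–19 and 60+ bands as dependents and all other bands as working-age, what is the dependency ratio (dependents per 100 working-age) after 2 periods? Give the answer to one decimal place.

418.7

Period 1:
Births: 24200 * 0.062 = 1500 ; 15700 * 0.07 = 1099 — total 2599
20–39: 5000 * 0.958 = 4790
40–59: 24200 * 0.935 = 22627
60+: 15700 * 0.946 + 20400 * 0.285 = 14852 + 5814 = 20666
Population now: 0–19=2599, 20–39=4790, 40–59=22627, 60+=20666
Period 2:
Births: 4790 * 0.062 = 297 ; 22627 * 0.07 = 1584 — total 1881
20–39: 2599 * 0.958 = 2490
40–59: 4790 * 0.935 = 4479
60+: 22627 * 0.946 + 20666 * 0.285 = 21405 + 5890 = 27295
Population now: 0–19=1881, 20–39=2490, 40–59=4479, 60+=27295
Dependents (band 0–19 + band 60+) = 1881 + 27295 = 29176; working-age = 6969; ratio = 29176/6969 × 100 = 418.7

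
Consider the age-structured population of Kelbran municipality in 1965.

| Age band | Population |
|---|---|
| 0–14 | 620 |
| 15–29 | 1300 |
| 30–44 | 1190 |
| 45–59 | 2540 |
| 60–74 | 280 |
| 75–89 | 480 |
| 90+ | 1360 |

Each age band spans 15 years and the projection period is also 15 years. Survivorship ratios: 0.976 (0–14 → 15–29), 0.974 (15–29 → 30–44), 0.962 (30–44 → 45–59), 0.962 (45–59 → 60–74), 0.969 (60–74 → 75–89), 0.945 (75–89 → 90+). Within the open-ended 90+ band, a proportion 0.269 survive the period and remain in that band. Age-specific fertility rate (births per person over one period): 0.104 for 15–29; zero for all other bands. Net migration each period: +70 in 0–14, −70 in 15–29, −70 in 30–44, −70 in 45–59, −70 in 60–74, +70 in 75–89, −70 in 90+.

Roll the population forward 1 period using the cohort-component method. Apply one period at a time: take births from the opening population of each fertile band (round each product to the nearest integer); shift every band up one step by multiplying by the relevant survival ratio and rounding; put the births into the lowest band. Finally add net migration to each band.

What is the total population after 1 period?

6475

Call the groups 1 to 7, youngest first.
Period 1.
Births: 1300 × 0.104 = 135
Group 2: 620 × 0.976 = 605
Group 3: 1300 × 0.974 = 1266
Group 4: 1190 × 0.962 = 1145
Group 5: 2540 × 0.962 = 2443
Group 6: 280 × 0.969 = 271
Group 7: 480 × 0.945 + 1360 × 0.269 = 454 + 366 = 820
Net migration: Group 1 + 70 → 205; Group 2 − 70 → 535; Group 3 − 70 → 1196; Group 4 − 70 → 1075; Group 5 − 70 → 2373; Group 6 + 70 → 341; Group 7 − 70 → 750
→ [205, 535, 1196, 1075, 2373, 341, 750]
Total after period 1: 205 + 535 + 1196 + 1075 + 2373 + 341 + 750 = 6475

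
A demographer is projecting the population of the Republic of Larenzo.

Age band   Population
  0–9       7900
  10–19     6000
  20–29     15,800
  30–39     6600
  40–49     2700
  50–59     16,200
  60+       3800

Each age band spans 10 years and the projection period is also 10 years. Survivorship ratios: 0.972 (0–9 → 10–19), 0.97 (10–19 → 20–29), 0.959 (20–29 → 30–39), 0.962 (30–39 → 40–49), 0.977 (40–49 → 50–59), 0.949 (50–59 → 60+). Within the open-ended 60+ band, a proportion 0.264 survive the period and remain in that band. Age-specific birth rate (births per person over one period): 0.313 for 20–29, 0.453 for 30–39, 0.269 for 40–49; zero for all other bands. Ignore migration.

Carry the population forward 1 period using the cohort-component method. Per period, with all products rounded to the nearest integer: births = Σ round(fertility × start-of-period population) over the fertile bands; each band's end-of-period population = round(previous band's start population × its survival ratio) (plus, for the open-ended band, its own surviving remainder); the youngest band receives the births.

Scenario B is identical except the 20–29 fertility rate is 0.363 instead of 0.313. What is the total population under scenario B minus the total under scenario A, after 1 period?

790

Call the groups 1 to 7, youngest first.
— Period 1 —
Births: 15800 * 0.313 = 4945 ; 6600 * 0.453 = 2990 ; 2700 * 0.269 = 726 → total 8661
Group 2: 7900 * 0.972 = 7679
Group 3: 6000 * 0.97 = 5820
Group 4: 15800 * 0.959 = 15152
Group 5: 6600 * 0.962 = 6349
Group 6: 2700 * 0.977 = 2638
Group 7: 16200 * 0.949 + 3800 * 0.264 = 15374 + 1003 = 16377
→ [8661, 7679, 5820, 15152, 6349, 2638, 16377]
Scenario A total after 1 period: 62676
Scenario B projection —
— Period 1 —
Births: 15800 * 0.363 = 5735 ; 6600 * 0.453 = 2990 ; 2700 * 0.269 = 726 → total 9451
Group 2: 7900 * 0.972 = 7679
Group 3: 6000 * 0.97 = 5820
Group 4: 15800 * 0.959 = 15152
Group 5: 6600 * 0.962 = 6349
Group 6: 2700 * 0.977 = 2638
Group 7: 16200 * 0.949 + 3800 * 0.264 = 15374 + 1003 = 16377
→ [9451, 7679, 5820, 15152, 6349, 2638, 16377]
Scenario B total after 1 period: 63466
Difference B − A = 63466 − 62676 = 790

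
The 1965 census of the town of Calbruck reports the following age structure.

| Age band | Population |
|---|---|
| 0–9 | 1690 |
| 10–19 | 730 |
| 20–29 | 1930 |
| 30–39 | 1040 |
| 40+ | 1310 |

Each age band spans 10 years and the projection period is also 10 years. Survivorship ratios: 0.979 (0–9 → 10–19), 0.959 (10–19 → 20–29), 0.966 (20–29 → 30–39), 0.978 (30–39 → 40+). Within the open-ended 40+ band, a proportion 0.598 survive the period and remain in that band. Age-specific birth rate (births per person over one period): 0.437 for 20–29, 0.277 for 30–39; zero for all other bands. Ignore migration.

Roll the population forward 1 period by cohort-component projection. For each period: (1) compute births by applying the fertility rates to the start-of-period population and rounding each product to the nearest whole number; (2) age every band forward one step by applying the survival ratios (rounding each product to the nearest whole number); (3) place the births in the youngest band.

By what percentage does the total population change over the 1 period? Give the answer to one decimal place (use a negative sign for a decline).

Let group 1 be 0–9 through group 5 = 40+.
Period 1:
Births: 1930 * 0.437 = 843, 1040 * 0.277 = 288 — total 1131
Group 2: 1690 * 0.979 = 1655
Group 3: 730 * 0.959 = 700
Group 4: 1930 * 0.966 = 1864
Group 5: 1040 * 0.978 + 1310 * 0.598 = 1017 + 783 = 1800
→ [1131, 1655, 700, 1864, 1800]
Total: 6700 → 7150; change = 450; percentage change = 6.7%

6.7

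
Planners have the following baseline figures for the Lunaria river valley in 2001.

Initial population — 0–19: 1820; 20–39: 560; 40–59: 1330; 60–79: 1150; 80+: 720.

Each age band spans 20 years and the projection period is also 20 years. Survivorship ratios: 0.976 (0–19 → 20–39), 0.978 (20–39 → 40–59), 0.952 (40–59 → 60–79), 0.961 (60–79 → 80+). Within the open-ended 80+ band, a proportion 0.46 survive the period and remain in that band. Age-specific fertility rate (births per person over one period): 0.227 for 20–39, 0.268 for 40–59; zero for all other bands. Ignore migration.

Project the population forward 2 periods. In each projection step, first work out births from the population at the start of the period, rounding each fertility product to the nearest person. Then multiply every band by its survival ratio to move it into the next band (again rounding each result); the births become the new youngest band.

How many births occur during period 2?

550

Call the groups 1 to 5, youngest first.
[period 1]
Births: 560 × 0.227 = 127 ; 1330 × 0.268 = 356 ⇒ total 483
Group 2: 1820 × 0.976 = 1776
Group 3: 560 × 0.978 = 548
Group 4: 1330 × 0.952 = 1266
Group 5: 1150 × 0.961 + 720 × 0.46 = 1105 + 331 = 1436
Giving 483 / 1776 / 548 / 1266 / 1436.
[period 2]
Births: 1776 × 0.227 = 403 ; 548 × 0.268 = 147 ⇒ total 550
Group 2: 483 × 0.976 = 471
Group 3: 1776 × 0.978 = 1737
Group 4: 548 × 0.952 = 522
Group 5: 1266 × 0.961 + 1436 × 0.46 = 1217 + 661 = 1878
Giving 550 / 471 / 1737 / 522 / 1878.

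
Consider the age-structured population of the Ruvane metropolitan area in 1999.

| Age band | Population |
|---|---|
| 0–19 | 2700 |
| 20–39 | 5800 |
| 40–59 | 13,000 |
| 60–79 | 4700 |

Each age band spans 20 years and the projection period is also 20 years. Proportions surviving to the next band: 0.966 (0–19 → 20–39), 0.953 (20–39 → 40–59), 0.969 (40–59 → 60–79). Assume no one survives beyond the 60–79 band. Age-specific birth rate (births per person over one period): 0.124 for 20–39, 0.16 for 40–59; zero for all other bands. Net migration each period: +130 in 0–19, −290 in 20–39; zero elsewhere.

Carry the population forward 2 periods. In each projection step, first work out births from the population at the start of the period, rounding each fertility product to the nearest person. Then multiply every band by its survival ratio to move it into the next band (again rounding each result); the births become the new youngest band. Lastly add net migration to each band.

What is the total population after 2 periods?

11405

After projecting period 1:
Births: 5800 × 0.124 = 719  |  13000 × 0.16 = 2080 — total 2799
20–39: 2700 × 0.966 = 2608
40–59: 5800 × 0.953 = 5527
60–79: 13000 × 0.969 = 12597
Net migration: 0–19 + 130 → 2929; 20–39 − 290 → 2318
→ [2929, 2318, 5527, 12597]
After projecting period 2:
Births: 2318 × 0.124 = 287  |  5527 × 0.16 = 884 — total 1171
20–39: 2929 × 0.966 = 2829
40–59: 2318 × 0.953 = 2209
60–79: 5527 × 0.969 = 5356
Net migration: 0–19 + 130 → 1301; 20–39 − 290 → 2539
→ [1301, 2539, 2209, 5356]
Total after period 2: 1301 + 2539 + 2209 + 5356 = 11405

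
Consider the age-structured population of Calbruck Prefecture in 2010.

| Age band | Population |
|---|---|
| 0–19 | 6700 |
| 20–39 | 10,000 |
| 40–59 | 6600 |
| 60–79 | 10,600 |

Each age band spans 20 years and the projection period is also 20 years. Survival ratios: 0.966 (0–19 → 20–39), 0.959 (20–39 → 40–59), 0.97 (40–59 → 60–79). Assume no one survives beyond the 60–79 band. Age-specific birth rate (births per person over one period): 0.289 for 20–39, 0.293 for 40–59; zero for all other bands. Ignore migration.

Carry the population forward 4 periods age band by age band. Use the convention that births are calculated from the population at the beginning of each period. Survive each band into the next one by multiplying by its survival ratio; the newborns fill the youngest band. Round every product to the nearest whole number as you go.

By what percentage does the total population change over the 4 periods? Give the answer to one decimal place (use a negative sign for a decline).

Numbering the groups 1..4 from youngest to oldest:
Period 1.
Births: 10000 × 0.289 = 2890 ; 6600 × 0.293 = 1934 → total 4824
Group 2: 6700 × 0.966 = 6472
Group 3: 10000 × 0.959 = 9590
Group 4: 6600 × 0.97 = 6402
End of period: [4824, 6472, 9590, 6402]
Period 2.
Births: 6472 × 0.289 = 1870 ; 9590 × 0.293 = 2810 → total 4680
Group 2: 4824 × 0.966 = 4660
Group 3: 6472 × 0.959 = 6207
Group 4: 9590 × 0.97 = 9302
End of period: [4680, 4660, 6207, 9302]
Period 3.
Births: 4660 × 0.289 = 1347 ; 6207 × 0.293 = 1819 → total 3166
Group 2: 4680 × 0.966 = 4521
Group 3: 4660 × 0.959 = 4469
Group 4: 6207 × 0.97 = 6021
End of period: [3166, 4521, 4469, 6021]
Period 4.
Births: 4521 × 0.289 = 1307 ; 4469 × 0.293 = 1309 → total 2616
Group 2: 3166 × 0.966 = 3058
Group 3: 4521 × 0.959 = 4336
Group 4: 4469 × 0.97 = 4335
End of period: [2616, 3058, 4336, 4335]
Total: 33900 → 14345; change = -19555; percentage change = -57.7%

-57.7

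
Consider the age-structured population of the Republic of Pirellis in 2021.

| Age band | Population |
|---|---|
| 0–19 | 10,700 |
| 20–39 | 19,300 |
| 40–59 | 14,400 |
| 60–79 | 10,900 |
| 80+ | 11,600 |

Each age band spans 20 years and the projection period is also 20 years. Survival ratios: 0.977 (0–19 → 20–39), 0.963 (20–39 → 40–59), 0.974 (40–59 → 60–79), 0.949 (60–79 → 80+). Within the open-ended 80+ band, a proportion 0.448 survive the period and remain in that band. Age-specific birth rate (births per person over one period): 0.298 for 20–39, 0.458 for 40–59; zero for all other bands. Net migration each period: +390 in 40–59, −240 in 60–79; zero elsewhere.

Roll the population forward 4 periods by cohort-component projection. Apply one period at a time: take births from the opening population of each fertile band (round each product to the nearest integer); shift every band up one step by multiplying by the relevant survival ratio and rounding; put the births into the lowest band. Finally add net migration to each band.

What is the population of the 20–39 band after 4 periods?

Period 1.
Births: 19300 * 0.298 = 5751  |  14400 * 0.458 = 6595 ⇒ total 12346
20–39: 10700 * 0.977 = 10454
40–59: 19300 * 0.963 = 18586
60–79: 14400 * 0.974 = 14026
80+: 10900 * 0.949 + 11600 * 0.448 = 10344 + 5197 = 15541
Net migration: 40–59 + 390 → 18976; 60–79 − 240 → 13786
Population now: 0–19=12346, 20–39=10454, 40–59=18976, 60–79=13786, 80+=15541
Period 2.
Births: 10454 * 0.298 = 3115  |  18976 * 0.458 = 8691 ⇒ total 11806
20–39: 12346 * 0.977 = 12062
40–59: 10454 * 0.963 = 10067
60–79: 18976 * 0.974 = 18483
80+: 13786 * 0.949 + 15541 * 0.448 = 13083 + 6962 = 20045
Net migration: 40–59 + 390 → 10457; 60–79 − 240 → 18243
Population now: 0–19=11806, 20–39=12062, 40–59=10457, 60–79=18243, 80+=20045
Period 3.
Births: 12062 * 0.298 = 3594  |  10457 * 0.458 = 4789 ⇒ total 8383
20–39: 11806 * 0.977 = 11534
40–59: 12062 * 0.963 = 11616
60–79: 10457 * 0.974 = 10185
80+: 18243 * 0.949 + 20045 * 0.448 = 17313 + 8980 = 26293
Net migration: 40–59 + 390 → 12006; 60–79 − 240 → 9945
Population now: 0–19=8383, 20–39=11534, 40–59=12006, 60–79=9945, 80+=26293
Period 4.
Births: 11534 * 0.298 = 3437  |  12006 * 0.458 = 5499 ⇒ total 8936
20–39: 8383 * 0.977 = 8190
40–59: 11534 * 0.963 = 11107
60–79: 12006 * 0.974 = 11694
80+: 9945 * 0.949 + 26293 * 0.448 = 9438 + 11779 = 21217
Net migration: 40–59 + 390 → 11497; 60–79 − 240 → 11454
Population now: 0–19=8936, 20–39=8190, 40–59=11497, 60–79=11454, 80+=21217

8190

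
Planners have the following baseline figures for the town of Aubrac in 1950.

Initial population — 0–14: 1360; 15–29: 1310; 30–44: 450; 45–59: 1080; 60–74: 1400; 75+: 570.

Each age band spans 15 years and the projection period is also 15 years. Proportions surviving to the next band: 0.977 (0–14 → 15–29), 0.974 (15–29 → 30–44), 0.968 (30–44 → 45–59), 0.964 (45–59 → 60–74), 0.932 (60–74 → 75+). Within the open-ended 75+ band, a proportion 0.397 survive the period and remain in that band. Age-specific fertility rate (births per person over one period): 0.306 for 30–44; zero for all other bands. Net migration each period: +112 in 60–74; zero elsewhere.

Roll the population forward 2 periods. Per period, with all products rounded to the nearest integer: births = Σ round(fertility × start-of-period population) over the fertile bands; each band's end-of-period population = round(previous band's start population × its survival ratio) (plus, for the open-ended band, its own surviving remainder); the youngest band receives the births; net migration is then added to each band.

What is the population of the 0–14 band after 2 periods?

390

After projecting period 1:
Births: 450 * 0.306 = 138
15–29: 1360 * 0.977 = 1329
30–44: 1310 * 0.974 = 1276
45–59: 450 * 0.968 = 436
60–74: 1080 * 0.964 = 1041
75+: 1400 * 0.932 + 570 * 0.397 = 1305 + 226 = 1531
Net migration: 60–74 + 112 → 1153
→ [138, 1329, 1276, 436, 1153, 1531]
After projecting period 2:
Births: 1276 * 0.306 = 390
15–29: 138 * 0.977 = 135
30–44: 1329 * 0.974 = 1294
45–59: 1276 * 0.968 = 1235
60–74: 436 * 0.964 = 420
75+: 1153 * 0.932 + 1531 * 0.397 = 1075 + 608 = 1683
Net migration: 60–74 + 112 → 532
→ [390, 135, 1294, 1235, 532, 1683]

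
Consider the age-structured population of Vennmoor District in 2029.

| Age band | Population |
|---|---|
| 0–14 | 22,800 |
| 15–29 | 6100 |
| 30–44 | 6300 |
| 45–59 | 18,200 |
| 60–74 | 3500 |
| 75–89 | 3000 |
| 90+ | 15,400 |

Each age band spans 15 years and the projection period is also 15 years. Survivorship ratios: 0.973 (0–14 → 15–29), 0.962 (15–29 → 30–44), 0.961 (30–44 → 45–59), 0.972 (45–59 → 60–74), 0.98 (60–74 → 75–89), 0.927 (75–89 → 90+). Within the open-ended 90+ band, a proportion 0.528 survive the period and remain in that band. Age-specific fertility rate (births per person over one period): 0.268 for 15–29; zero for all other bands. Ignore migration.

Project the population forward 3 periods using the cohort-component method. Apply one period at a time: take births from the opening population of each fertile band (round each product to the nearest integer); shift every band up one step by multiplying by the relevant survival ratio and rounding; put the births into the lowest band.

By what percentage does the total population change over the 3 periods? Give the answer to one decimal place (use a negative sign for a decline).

-19.9

Period 1:
Births: 6100 × 0.268 = 1635
15–29: 22800 × 0.973 = 22184
30–44: 6100 × 0.962 = 5868
45–59: 6300 × 0.961 = 6054
60–74: 18200 × 0.972 = 17690
75–89: 3500 × 0.98 = 3430
90+: 3000 × 0.927 + 15400 × 0.528 = 2781 + 8131 = 10912
Giving 1635 / 22184 / 5868 / 6054 / 17690 / 3430 / 10912.
Period 2:
Births: 22184 × 0.268 = 5945
15–29: 1635 × 0.973 = 1591
30–44: 22184 × 0.962 = 21341
45–59: 5868 × 0.961 = 5639
60–74: 6054 × 0.972 = 5884
75–89: 17690 × 0.98 = 17336
90+: 3430 × 0.927 + 10912 × 0.528 = 3180 + 5762 = 8942
Giving 5945 / 1591 / 21341 / 5639 / 5884 / 17336 / 8942.
Period 3:
Births: 1591 × 0.268 = 426
15–29: 5945 × 0.973 = 5784
30–44: 1591 × 0.962 = 1531
45–59: 21341 × 0.961 = 20509
60–74: 5639 × 0.972 = 5481
75–89: 5884 × 0.98 = 5766
90+: 17336 × 0.927 + 8942 × 0.528 = 16070 + 4721 = 20791
Giving 426 / 5784 / 1531 / 20509 / 5481 / 5766 / 20791.
Total: 75300 → 60288; change = -15012; percentage change = -19.9%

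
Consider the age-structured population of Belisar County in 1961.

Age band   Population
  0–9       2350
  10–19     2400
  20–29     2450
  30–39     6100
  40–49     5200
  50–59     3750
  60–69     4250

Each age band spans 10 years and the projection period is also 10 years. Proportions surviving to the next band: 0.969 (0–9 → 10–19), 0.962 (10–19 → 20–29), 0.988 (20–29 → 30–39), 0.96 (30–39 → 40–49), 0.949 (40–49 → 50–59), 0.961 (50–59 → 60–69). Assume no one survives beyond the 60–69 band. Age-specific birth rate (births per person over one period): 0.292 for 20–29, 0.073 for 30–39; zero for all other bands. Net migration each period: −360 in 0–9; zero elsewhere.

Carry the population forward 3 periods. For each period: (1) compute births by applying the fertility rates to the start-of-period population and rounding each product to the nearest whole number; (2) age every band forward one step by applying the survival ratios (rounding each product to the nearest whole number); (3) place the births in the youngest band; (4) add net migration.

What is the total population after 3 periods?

— Period 1 —
Births: 2450 * 0.292 = 715 ; 6100 * 0.073 = 445 → 1160
10–19: 2350 * 0.969 = 2277
20–29: 2400 * 0.962 = 2309
30–39: 2450 * 0.988 = 2421
40–49: 6100 * 0.96 = 5856
50–59: 5200 * 0.949 = 4935
60–69: 3750 * 0.961 = 3604
Net migration: 0–9 − 360 → 800
Giving 800 / 2277 / 2309 / 2421 / 5856 / 4935 / 3604.
— Period 2 —
Births: 2309 * 0.292 = 674 ; 2421 * 0.073 = 177 → 851
10–19: 800 * 0.969 = 775
20–29: 2277 * 0.962 = 2190
30–39: 2309 * 0.988 = 2281
40–49: 2421 * 0.96 = 2324
50–59: 5856 * 0.949 = 5557
60–69: 4935 * 0.961 = 4743
Net migration: 0–9 − 360 → 491
Giving 491 / 775 / 2190 / 2281 / 2324 / 5557 / 4743.
— Period 3 —
Births: 2190 * 0.292 = 639 ; 2281 * 0.073 = 167 → 806
10–19: 491 * 0.969 = 476
20–29: 775 * 0.962 = 746
30–39: 2190 * 0.988 = 2164
40–49: 2281 * 0.96 = 2190
50–59: 2324 * 0.949 = 2205
60–69: 5557 * 0.961 = 5340
Net migration: 0–9 − 360 → 446
Giving 446 / 476 / 746 / 2164 / 2190 / 2205 / 5340.
Total after period 3: 446 + 476 + 746 + 2164 + 2190 + 2205 + 5340 = 13567

13567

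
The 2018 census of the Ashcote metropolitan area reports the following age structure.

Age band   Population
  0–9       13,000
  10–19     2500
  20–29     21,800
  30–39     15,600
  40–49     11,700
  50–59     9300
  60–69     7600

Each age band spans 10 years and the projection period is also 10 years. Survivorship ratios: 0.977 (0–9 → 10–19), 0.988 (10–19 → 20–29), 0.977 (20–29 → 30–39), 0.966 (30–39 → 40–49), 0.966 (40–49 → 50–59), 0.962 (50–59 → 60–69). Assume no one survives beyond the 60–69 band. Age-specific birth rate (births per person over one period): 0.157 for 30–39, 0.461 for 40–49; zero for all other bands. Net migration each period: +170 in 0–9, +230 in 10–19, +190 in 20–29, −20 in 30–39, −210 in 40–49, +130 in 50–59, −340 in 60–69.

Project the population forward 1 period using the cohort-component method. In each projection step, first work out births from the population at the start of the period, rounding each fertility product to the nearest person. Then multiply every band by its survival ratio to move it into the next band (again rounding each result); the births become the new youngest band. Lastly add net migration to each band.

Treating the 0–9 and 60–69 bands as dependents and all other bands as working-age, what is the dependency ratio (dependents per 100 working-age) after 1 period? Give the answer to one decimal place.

(Bands numbered youngest = 1 to oldest = 7.)
After projecting period 1:
Births: 15600 × 0.157 = 2449 ; 11700 × 0.461 = 5394 ⇒ total 7843
Band 2: 13000 × 0.977 = 12701
Band 3: 2500 × 0.988 = 2470
Band 4: 21800 × 0.977 = 21299
Band 5: 15600 × 0.966 = 15070
Band 6: 11700 × 0.966 = 11302
Band 7: 9300 × 0.962 = 8947
Net migration: Band 1 + 170 → 8013; Band 2 + 230 → 12931; Band 3 + 190 → 2660; Band 4 − 20 → 21279; Band 5 − 210 → 14860; Band 6 + 130 → 11432; Band 7 − 340 → 8607
Population now: 0–9=8013, 10–19=12931, 20–29=2660, 30–39=21279, 40–49=14860, 50–59=11432, 60–69=8607
Dependents (band 0–9 + band 60–69) = 8013 + 8607 = 16620; working-age = 63162; ratio = 16620/63162 × 100 = 26.3

26.3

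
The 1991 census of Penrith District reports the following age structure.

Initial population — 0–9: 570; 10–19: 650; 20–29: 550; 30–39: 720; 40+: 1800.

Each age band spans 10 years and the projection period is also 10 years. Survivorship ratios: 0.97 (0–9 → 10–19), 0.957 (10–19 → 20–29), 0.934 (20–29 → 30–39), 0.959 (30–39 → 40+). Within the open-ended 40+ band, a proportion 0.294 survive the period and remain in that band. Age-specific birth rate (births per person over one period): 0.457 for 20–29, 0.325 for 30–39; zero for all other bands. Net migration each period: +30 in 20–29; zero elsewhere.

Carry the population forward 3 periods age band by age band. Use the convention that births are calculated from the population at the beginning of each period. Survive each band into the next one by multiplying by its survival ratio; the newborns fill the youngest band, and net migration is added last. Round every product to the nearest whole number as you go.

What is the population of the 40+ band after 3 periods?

834

Let band 1 be 0–9 through band 5 = 40+.
— Period 1 —
Births: 550 × 0.457 = 251, 720 × 0.325 = 234 → 485
Band 2: 570 × 0.97 = 553
Band 3: 650 × 0.957 = 622
Band 4: 550 × 0.934 = 514
Band 5: 720 × 0.959 + 1800 × 0.294 = 690 + 529 = 1219
Net migration: Band 3 + 30 → 652
Giving 485 / 553 / 652 / 514 / 1219.
— Period 2 —
Births: 652 × 0.457 = 298, 514 × 0.325 = 167 → 465
Band 2: 485 × 0.97 = 470
Band 3: 553 × 0.957 = 529
Band 4: 652 × 0.934 = 609
Band 5: 514 × 0.959 + 1219 × 0.294 = 493 + 358 = 851
Net migration: Band 3 + 30 → 559
Giving 465 / 470 / 559 / 609 / 851.
— Period 3 —
Births: 559 × 0.457 = 255, 609 × 0.325 = 198 → 453
Band 2: 465 × 0.97 = 451
Band 3: 470 × 0.957 = 450
Band 4: 559 × 0.934 = 522
Band 5: 609 × 0.959 + 851 × 0.294 = 584 + 250 = 834
Net migration: Band 3 + 30 → 480
Giving 453 / 451 / 480 / 522 / 834.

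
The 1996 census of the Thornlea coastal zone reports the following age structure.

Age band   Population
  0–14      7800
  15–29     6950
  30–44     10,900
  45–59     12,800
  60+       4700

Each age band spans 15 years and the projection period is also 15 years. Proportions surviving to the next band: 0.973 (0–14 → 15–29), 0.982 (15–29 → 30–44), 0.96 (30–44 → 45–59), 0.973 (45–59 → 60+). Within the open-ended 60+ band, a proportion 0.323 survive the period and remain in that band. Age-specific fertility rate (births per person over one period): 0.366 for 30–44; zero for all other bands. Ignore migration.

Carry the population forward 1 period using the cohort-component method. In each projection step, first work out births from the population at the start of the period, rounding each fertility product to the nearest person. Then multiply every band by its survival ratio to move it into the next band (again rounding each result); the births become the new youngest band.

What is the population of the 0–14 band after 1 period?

Call the bands 1 to 5, youngest first.
[period 1]
Births: 10900 × 0.366 = 3989
Band 2: 7800 × 0.973 = 7589
Band 3: 6950 × 0.982 = 6825
Band 4: 10900 × 0.96 = 10464
Band 5: 12800 × 0.973 + 4700 × 0.323 = 12454 + 1518 = 13972
Giving 3989 / 7589 / 6825 / 10464 / 13972.

3989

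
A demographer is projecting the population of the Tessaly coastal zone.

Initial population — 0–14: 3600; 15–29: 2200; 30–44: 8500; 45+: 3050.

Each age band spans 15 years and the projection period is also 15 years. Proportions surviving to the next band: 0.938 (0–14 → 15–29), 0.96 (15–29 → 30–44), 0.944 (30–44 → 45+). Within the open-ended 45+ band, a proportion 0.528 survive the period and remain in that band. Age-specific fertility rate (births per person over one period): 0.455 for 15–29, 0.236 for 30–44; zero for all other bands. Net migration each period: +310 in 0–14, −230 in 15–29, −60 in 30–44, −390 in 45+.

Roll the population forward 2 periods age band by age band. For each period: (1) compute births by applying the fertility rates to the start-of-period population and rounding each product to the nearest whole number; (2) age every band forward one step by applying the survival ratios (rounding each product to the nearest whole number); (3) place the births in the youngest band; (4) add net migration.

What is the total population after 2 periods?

Period 1:
Births: 2200 × 0.455 = 1001, 8500 × 0.236 = 2006 ⇒ total 3007
15–29: 3600 × 0.938 = 3377
30–44: 2200 × 0.96 = 2112
45+: 8500 × 0.944 + 3050 × 0.528 = 8024 + 1610 = 9634
Net migration: 0–14 + 310 → 3317; 15–29 − 230 → 3147; 30–44 − 60 → 2052; 45+ − 390 → 9244
→ [3317, 3147, 2052, 9244]
Period 2:
Births: 3147 × 0.455 = 1432, 2052 × 0.236 = 484 ⇒ total 1916
15–29: 3317 × 0.938 = 3111
30–44: 3147 × 0.96 = 3021
45+: 2052 × 0.944 + 9244 × 0.528 = 1937 + 4881 = 6818
Net migration: 0–14 + 310 → 2226; 15–29 − 230 → 2881; 30–44 − 60 → 2961; 45+ − 390 → 6428
→ [2226, 2881, 2961, 6428]
Total after period 2: 2226 + 2881 + 2961 + 6428 = 14496

14496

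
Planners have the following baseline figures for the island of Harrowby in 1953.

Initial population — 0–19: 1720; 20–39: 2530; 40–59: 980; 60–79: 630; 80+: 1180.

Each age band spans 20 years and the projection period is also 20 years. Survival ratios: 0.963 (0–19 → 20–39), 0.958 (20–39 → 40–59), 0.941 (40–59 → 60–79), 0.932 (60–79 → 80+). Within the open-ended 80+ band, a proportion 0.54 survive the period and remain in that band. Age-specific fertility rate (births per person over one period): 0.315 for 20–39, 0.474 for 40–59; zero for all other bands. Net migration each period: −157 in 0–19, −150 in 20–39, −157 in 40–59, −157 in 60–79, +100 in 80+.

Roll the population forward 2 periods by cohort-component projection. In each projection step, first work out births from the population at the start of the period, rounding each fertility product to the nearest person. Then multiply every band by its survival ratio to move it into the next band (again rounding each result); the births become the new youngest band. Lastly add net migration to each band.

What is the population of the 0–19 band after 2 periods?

Numbering the bands 1..5 from youngest to oldest:
Period 1:
Births: 2530 * 0.315 = 797, 980 * 0.474 = 465 → 1262
Band 2: 1720 * 0.963 = 1656
Band 3: 2530 * 0.958 = 2424
Band 4: 980 * 0.941 = 922
Band 5: 630 * 0.932 + 1180 * 0.54 = 587 + 637 = 1224
Net migration: Band 1 − 157 → 1105; Band 2 − 150 → 1506; Band 3 − 157 → 2267; Band 4 − 157 → 765; Band 5 + 100 → 1324
Giving 1105 / 1506 / 2267 / 765 / 1324.
Period 2:
Births: 1506 * 0.315 = 474, 2267 * 0.474 = 1075 → 1549
Band 2: 1105 * 0.963 = 1064
Band 3: 1506 * 0.958 = 1443
Band 4: 2267 * 0.941 = 2133
Band 5: 765 * 0.932 + 1324 * 0.54 = 713 + 715 = 1428
Net migration: Band 1 − 157 → 1392; Band 2 − 150 → 914; Band 3 − 157 → 1286; Band 4 − 157 → 1976; Band 5 + 100 → 1528
Giving 1392 / 914 / 1286 / 1976 / 1528.

1392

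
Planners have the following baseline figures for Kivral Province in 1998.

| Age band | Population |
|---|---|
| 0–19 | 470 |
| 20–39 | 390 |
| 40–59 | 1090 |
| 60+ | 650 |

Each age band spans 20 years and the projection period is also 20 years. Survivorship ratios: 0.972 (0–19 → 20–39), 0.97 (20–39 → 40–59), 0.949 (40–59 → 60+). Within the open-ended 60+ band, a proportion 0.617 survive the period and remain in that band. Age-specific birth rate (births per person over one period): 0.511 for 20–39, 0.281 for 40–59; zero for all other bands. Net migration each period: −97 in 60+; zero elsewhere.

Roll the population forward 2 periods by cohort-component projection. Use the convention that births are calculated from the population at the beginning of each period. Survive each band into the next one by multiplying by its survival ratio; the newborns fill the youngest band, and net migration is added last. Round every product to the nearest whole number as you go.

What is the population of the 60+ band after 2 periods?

[period 1]
Births: 390 × 0.511 = 199  |  1090 × 0.281 = 306 → 505
20–39: 470 × 0.972 = 457
40–59: 390 × 0.97 = 378
60+: 1090 × 0.949 + 650 × 0.617 = 1034 + 401 = 1435
Net migration: 60+ − 97 → 1338
Giving 505 / 457 / 378 / 1338.
[period 2]
Births: 457 × 0.511 = 234  |  378 × 0.281 = 106 → 340
20–39: 505 × 0.972 = 491
40–59: 457 × 0.97 = 443
60+: 378 × 0.949 + 1338 × 0.617 = 359 + 826 = 1185
Net migration: 60+ − 97 → 1088
Giving 340 / 491 / 443 / 1088.

1088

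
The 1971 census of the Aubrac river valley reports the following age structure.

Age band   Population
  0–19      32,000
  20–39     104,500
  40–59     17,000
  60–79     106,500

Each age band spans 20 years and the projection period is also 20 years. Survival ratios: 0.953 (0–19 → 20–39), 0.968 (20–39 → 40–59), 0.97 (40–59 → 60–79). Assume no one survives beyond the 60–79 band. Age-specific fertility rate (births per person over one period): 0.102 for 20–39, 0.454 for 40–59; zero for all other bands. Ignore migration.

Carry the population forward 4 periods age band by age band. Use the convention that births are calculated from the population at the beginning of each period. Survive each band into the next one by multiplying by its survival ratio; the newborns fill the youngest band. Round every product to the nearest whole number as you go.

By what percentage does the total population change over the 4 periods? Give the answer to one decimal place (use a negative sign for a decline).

-65.9

After projecting period 1:
Births: 104500 × 0.102 = 10659 ; 17000 × 0.454 = 7718 → 18377
20–39: 32000 × 0.953 = 30496
40–59: 104500 × 0.968 = 101156
60–79: 17000 × 0.97 = 16490
→ [18377, 30496, 101156, 16490]
After projecting period 2:
Births: 30496 × 0.102 = 3111 ; 101156 × 0.454 = 45925 → 49036
20–39: 18377 × 0.953 = 17513
40–59: 30496 × 0.968 = 29520
60–79: 101156 × 0.97 = 98121
→ [49036, 17513, 29520, 98121]
After projecting period 3:
Births: 17513 × 0.102 = 1786 ; 29520 × 0.454 = 13402 → 15188
20–39: 49036 × 0.953 = 46731
40–59: 17513 × 0.968 = 16953
60–79: 29520 × 0.97 = 28634
→ [15188, 46731, 16953, 28634]
After projecting period 4:
Births: 46731 × 0.102 = 4767 ; 16953 × 0.454 = 7697 → 12464
20–39: 15188 × 0.953 = 14474
40–59: 46731 × 0.968 = 45236
60–79: 16953 × 0.97 = 16444
→ [12464, 14474, 45236, 16444]
Total: 260000 → 88618; change = -171382; percentage change = -65.9%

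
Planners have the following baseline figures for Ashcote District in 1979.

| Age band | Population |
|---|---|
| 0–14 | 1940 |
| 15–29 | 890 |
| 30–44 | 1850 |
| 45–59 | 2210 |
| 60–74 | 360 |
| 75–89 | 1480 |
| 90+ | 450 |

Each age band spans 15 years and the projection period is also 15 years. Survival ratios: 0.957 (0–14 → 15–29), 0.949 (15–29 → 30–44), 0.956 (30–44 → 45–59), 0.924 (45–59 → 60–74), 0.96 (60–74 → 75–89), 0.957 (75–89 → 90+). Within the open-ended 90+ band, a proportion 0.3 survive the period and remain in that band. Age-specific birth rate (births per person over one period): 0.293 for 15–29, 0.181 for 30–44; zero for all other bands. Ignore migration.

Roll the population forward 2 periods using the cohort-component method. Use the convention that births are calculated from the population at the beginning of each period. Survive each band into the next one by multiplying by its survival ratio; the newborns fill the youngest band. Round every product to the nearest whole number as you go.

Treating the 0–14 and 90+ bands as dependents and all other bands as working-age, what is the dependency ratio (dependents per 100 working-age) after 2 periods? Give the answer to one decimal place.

22.2

(Bands numbered youngest = 1 to oldest = 7.)
Period 1.
Births: 890 × 0.293 = 261 ; 1850 × 0.181 = 335 — total 596
Band 2: 1940 × 0.957 = 1857
Band 3: 890 × 0.949 = 845
Band 4: 1850 × 0.956 = 1769
Band 5: 2210 × 0.924 = 2042
Band 6: 360 × 0.96 = 346
Band 7: 1480 × 0.957 + 450 × 0.3 = 1416 + 135 = 1551
→ [596, 1857, 845, 1769, 2042, 346, 1551]
Period 2.
Births: 1857 × 0.293 = 544 ; 845 × 0.181 = 153 — total 697
Band 2: 596 × 0.957 = 570
Band 3: 1857 × 0.949 = 1762
Band 4: 845 × 0.956 = 808
Band 5: 1769 × 0.924 = 1635
Band 6: 2042 × 0.96 = 1960
Band 7: 346 × 0.957 + 1551 × 0.3 = 331 + 465 = 796
→ [697, 570, 1762, 808, 1635, 1960, 796]
Dependents (band 0–14 + band 90+) = 697 + 796 = 1493; working-age = 6735; ratio = 1493/6735 × 100 = 22.2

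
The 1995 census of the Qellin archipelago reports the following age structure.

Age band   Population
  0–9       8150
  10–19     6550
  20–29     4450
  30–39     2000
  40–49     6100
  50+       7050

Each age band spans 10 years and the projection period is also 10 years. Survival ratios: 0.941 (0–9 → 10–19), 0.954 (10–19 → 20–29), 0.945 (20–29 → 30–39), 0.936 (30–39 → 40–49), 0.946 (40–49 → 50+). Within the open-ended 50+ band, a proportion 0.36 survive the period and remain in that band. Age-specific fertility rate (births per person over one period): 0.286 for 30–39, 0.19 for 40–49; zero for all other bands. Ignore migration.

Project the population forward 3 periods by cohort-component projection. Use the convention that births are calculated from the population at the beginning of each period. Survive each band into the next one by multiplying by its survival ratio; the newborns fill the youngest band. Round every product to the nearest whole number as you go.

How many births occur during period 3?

After projecting period 1:
Births: 2000 × 0.286 = 572  |  6100 × 0.19 = 1159 ⇒ total 1731
10–19: 8150 × 0.941 = 7669
20–29: 6550 × 0.954 = 6249
30–39: 4450 × 0.945 = 4205
40–49: 2000 × 0.936 = 1872
50+: 6100 × 0.946 + 7050 × 0.36 = 5771 + 2538 = 8309
→ [1731, 7669, 6249, 4205, 1872, 8309]
After projecting period 2:
Births: 4205 × 0.286 = 1203  |  1872 × 0.19 = 356 ⇒ total 1559
10–19: 1731 × 0.941 = 1629
20–29: 7669 × 0.954 = 7316
30–39: 6249 × 0.945 = 5905
40–49: 4205 × 0.936 = 3936
50+: 1872 × 0.946 + 8309 × 0.36 = 1771 + 2991 = 4762
→ [1559, 1629, 7316, 5905, 3936, 4762]
After projecting period 3:
Births: 5905 × 0.286 = 1689  |  3936 × 0.19 = 748 ⇒ total 2437
10–19: 1559 × 0.941 = 1467
20–29: 1629 × 0.954 = 1554
30–39: 7316 × 0.945 = 6914
40–49: 5905 × 0.936 = 5527
50+: 3936 × 0.946 + 4762 × 0.36 = 3723 + 1714 = 5437
→ [2437, 1467, 1554, 6914, 5527, 5437]

2437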